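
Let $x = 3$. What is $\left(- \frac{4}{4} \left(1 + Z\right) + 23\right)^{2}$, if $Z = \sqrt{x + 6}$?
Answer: $361$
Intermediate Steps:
$Z = 3$ ($Z = \sqrt{3 + 6} = \sqrt{9} = 3$)
$\left(- \frac{4}{4} \left(1 + Z\right) + 23\right)^{2} = \left(- \frac{4}{4} \left(1 + 3\right) + 23\right)^{2} = \left(\left(-4\right) \frac{1}{4} \cdot 4 + 23\right)^{2} = \left(\left(-1\right) 4 + 23\right)^{2} = \left(-4 + 23\right)^{2} = 19^{2} = 361$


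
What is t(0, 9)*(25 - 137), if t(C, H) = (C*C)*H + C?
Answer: 0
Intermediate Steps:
t(C, H) = C + H*C² (t(C, H) = C²*H + C = H*C² + C = C + H*C²)
t(0, 9)*(25 - 137) = (0*(1 + 0*9))*(25 - 137) = (0*(1 + 0))*(-112) = (0*1)*(-112) = 0*(-112) = 0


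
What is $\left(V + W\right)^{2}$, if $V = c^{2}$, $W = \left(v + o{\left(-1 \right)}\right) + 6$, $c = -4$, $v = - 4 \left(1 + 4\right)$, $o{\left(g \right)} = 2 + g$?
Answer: $9$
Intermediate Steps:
$v = -20$ ($v = \left(-4\right) 5 = -20$)
$W = -13$ ($W = \left(-20 + \left(2 - 1\right)\right) + 6 = \left(-20 + 1\right) + 6 = -19 + 6 = -13$)
$V = 16$ ($V = \left(-4\right)^{2} = 16$)
$\left(V + W\right)^{2} = \left(16 - 13\right)^{2} = 3^{2} = 9$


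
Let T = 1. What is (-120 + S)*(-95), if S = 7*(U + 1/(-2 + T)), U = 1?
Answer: 11400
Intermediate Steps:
S = 0 (S = 7*(1 + 1/(-2 + 1)) = 7*(1 + 1/(-1)) = 7*(1 - 1) = 7*0 = 0)
(-120 + S)*(-95) = (-120 + 0)*(-95) = -120*(-95) = 11400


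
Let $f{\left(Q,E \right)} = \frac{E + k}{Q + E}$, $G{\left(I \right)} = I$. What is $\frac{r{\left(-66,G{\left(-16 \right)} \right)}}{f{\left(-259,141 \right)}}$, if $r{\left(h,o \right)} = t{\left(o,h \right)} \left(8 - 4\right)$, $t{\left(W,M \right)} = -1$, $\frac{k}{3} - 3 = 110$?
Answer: $\frac{59}{60} \approx 0.98333$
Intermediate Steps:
$k = 339$ ($k = 9 + 3 \cdot 110 = 9 + 330 = 339$)
$f{\left(Q,E \right)} = \frac{339 + E}{E + Q}$ ($f{\left(Q,E \right)} = \frac{E + 339}{Q + E} = \frac{339 + E}{E + Q}$)
$r{\left(h,o \right)} = -4$ ($r{\left(h,o \right)} = - (8 - 4) = \left(-1\right) 4 = -4$)
$\frac{r{\left(-66,G{\left(-16 \right)} \right)}}{f{\left(-259,141 \right)}} = - \frac{4}{\frac{1}{141 - 259} \left(339 + 141\right)} = - \frac{4}{\frac{1}{-118} \cdot 480} = - \frac{4}{\left(- \frac{1}{118}\right) 480} = - \frac{4}{- \frac{240}{59}} = \left(-4\right) \left(- \frac{59}{240}\right) = \frac{59}{60}$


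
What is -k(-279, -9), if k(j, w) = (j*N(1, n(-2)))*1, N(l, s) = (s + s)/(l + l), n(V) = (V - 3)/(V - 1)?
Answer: 465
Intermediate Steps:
n(V) = (-3 + V)/(-1 + V)
N(l, s) = s/l (N(l, s) = (2*s)/((2*l)) = (2*s)*(1/(2*l)) = s/l)
k(j, w) = 5*j/3 (k(j, w) = (j*(((-3 - 2)/(-1 - 2))/1))*1 = (j*((-5/(-3))*1))*1 = (j*(-1/3*(-5)*1))*1 = (j*((5/3)*1))*1 = (j*(5/3))*1 = (5*j/3)*1 = 5*j/3)
-k(-279, -9) = -5*(-279)/3 = -1*(-465) = 465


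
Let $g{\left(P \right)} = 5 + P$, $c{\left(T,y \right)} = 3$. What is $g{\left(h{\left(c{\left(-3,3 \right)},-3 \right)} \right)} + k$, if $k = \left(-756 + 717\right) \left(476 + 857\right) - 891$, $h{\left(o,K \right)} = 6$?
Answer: $-52867$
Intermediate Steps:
$k = -52878$ ($k = \left(-39\right) 1333 - 891 = -51987 - 891 = -52878$)
$g{\left(h{\left(c{\left(-3,3 \right)},-3 \right)} \right)} + k = \left(5 + 6\right) - 52878 = 11 - 52878 = -52867$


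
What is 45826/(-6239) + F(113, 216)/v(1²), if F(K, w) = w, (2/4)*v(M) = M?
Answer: 627986/6239 ≈ 100.65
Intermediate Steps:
v(M) = 2*M
45826/(-6239) + F(113, 216)/v(1²) = 45826/(-6239) + 216/((2*1²)) = 45826*(-1/6239) + 216/((2*1)) = -45826/6239 + 216/2 = -45826/6239 + 216*(½) = -45826/6239 + 108 = 627986/6239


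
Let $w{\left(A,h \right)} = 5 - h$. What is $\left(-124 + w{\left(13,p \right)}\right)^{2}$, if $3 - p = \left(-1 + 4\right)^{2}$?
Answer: $12769$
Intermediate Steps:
$p = -6$ ($p = 3 - \left(-1 + 4\right)^{2} = 3 - 3^{2} = 3 - 9 = -6$)
$\left(-124 + w{\left(13,p \right)}\right)^{2} = \left(-124 + \left(5 - -6\right)\right)^{2} = \left(-124 + \left(5 + 6\right)\right)^{2} = \left(-124 + 11\right)^{2} = \left(-113\right)^{2} = 12769$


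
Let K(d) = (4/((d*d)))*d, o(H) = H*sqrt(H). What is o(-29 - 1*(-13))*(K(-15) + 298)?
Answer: -285824*I/15 ≈ -19055.0*I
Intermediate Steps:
o(H) = H**(3/2)
K(d) = 4/d (K(d) = (4/(d**2))*d = (4/d**2)*d = 4/d)
o(-29 - 1*(-13))*(K(-15) + 298) = (-29 - 1*(-13))**(3/2)*(4/(-15) + 298) = (-29 + 13)**(3/2)*(4*(-1/15) + 298) = (-16)**(3/2)*(-4/15 + 298) = -64*I*(4466/15) = -285824*I/15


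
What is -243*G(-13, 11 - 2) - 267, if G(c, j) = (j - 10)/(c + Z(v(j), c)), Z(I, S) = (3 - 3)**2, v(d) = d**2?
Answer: -3714/13 ≈ -285.69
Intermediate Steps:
Z(I, S) = 0 (Z(I, S) = 0**2 = 0)
G(c, j) = (-10 + j)/c (G(c, j) = (j - 10)/(c + 0) = (-10 + j)/c)
-243*G(-13, 11 - 2) - 267 = -243*(-10 + (11 - 2))/(-13) - 267 = -(-243)*(-10 + 9)/13 - 267 = -(-243)*(-1)/13 - 267 = -243*1/13 - 267 = -243/13 - 267 = -3714/13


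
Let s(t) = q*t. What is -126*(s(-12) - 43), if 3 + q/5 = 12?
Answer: 73458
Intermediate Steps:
q = 45 (q = -15 + 5*12 = -15 + 60 = 45)
s(t) = 45*t
-126*(s(-12) - 43) = -126*(45*(-12) - 43) = -126*(-540 - 43) = -126*(-583) = 73458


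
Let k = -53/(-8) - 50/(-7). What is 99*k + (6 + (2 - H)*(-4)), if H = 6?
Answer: 77561/56 ≈ 1385.0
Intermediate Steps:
k = 771/56 (k = -53*(-⅛) - 50*(-⅐) = 53/8 + 50/7 = 771/56 ≈ 13.768)
99*k + (6 + (2 - H)*(-4)) = 99*(771/56) + (6 + (2 - 1*6)*(-4)) = 76329/56 + (6 + (2 - 6)*(-4)) = 76329/56 + (6 - 4*(-4)) = 76329/56 + (6 + 16) = 76329/56 + 22 = 77561/56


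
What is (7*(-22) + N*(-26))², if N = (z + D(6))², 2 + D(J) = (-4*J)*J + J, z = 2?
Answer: 245320108804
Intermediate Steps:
D(J) = -2 + J - 4*J² (D(J) = -2 + ((-4*J)*J + J) = -2 + (-4*J² + J) = -2 + (J - 4*J²) = -2 + J - 4*J²)
N = 19044 (N = (2 + (-2 + 6 - 4*6²))² = (2 + (-2 + 6 - 4*36))² = (2 + (-2 + 6 - 144))² = (2 - 140)² = (-138)² = 19044)
(7*(-22) + N*(-26))² = (7*(-22) + 19044*(-26))² = (-154 - 495144)² = (-495298)² = 245320108804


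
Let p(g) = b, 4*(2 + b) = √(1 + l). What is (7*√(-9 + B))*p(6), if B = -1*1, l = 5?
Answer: 7*I*√10*(-8 + √6)/4 ≈ -30.716*I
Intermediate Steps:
B = -1
b = -2 + √6/4 (b = -2 + √(1 + 5)/4 = -2 + √6/4 ≈ -1.3876)
p(g) = -2 + √6/4
(7*√(-9 + B))*p(6) = (7*√(-9 - 1))*(-2 + √6/4) = (7*√(-10))*(-2 + √6/4) = (7*(I*√10))*(-2 + √6/4) = (7*I*√10)*(-2 + √6/4) = 7*I*√10*(-2 + √6/4)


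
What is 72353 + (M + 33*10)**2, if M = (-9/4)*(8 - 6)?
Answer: 713213/4 ≈ 1.7830e+5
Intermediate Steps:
M = -9/2 (M = -9*1/4*2 = -9/4*2 = -9/2 ≈ -4.5000)
72353 + (M + 33*10)**2 = 72353 + (-9/2 + 33*10)**2 = 72353 + (-9/2 + 330)**2 = 72353 + (651/2)**2 = 72353 + 423801/4 = 713213/4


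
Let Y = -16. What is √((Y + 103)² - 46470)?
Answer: I*√38901 ≈ 197.23*I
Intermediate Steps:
√((Y + 103)² - 46470) = √((-16 + 103)² - 46470) = √(87² - 46470) = √(7569 - 46470) = √(-38901) = I*√38901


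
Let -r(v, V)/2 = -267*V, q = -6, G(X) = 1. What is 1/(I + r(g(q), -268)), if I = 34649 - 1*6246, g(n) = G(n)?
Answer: -1/114709 ≈ -8.7177e-6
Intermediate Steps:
g(n) = 1
r(v, V) = 534*V (r(v, V) = -(-534)*V = 534*V)
I = 28403 (I = 34649 - 6246 = 28403)
1/(I + r(g(q), -268)) = 1/(28403 + 534*(-268)) = 1/(28403 - 143112) = 1/(-114709) = -1/114709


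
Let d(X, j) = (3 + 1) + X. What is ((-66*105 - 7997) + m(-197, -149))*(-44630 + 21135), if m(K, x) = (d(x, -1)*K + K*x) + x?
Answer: -1006572790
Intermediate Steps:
d(X, j) = 4 + X
m(K, x) = x + K*x + K*(4 + x) (m(K, x) = ((4 + x)*K + K*x) + x = (K*(4 + x) + K*x) + x = (K*x + K*(4 + x)) + x = x + K*x + K*(4 + x))
((-66*105 - 7997) + m(-197, -149))*(-44630 + 21135) = ((-66*105 - 7997) + (-149 - 197*(-149) - 197*(4 - 149)))*(-44630 + 21135) = ((-6930 - 7997) + (-149 + 29353 - 197*(-145)))*(-23495) = (-14927 + (-149 + 29353 + 28565))*(-23495) = (-14927 + 57769)*(-23495) = 42842*(-23495) = -1006572790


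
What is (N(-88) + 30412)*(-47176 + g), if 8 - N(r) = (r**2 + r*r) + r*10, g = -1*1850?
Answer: -775199112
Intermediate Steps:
g = -1850
N(r) = 8 - 10*r - 2*r**2 (N(r) = 8 - ((r**2 + r*r) + r*10) = 8 - ((r**2 + r**2) + 10*r) = 8 - (2*r**2 + 10*r) = 8 + (-10*r - 2*r**2) = 8 - 10*r - 2*r**2)
(N(-88) + 30412)*(-47176 + g) = ((8 - 10*(-88) - 2*(-88)**2) + 30412)*(-47176 - 1850) = ((8 + 880 - 2*7744) + 30412)*(-49026) = ((8 + 880 - 15488) + 30412)*(-49026) = (-14600 + 30412)*(-49026) = 15812*(-49026) = -775199112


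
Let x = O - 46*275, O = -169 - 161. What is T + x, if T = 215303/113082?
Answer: -1467589057/113082 ≈ -12978.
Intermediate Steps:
O = -330
T = 215303/113082 (T = 215303*(1/113082) = 215303/113082 ≈ 1.9040)
x = -12980 (x = -330 - 46*275 = -330 - 12650 = -12980)
T + x = 215303/113082 - 12980 = -1467589057/113082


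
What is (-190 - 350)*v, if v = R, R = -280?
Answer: 151200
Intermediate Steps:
v = -280
(-190 - 350)*v = (-190 - 350)*(-280) = -540*(-280) = 151200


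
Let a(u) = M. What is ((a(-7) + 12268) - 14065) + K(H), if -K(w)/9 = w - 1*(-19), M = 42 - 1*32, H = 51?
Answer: -2417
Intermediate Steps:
M = 10 (M = 42 - 32 = 10)
a(u) = 10
K(w) = -171 - 9*w (K(w) = -9*(w - 1*(-19)) = -9*(w + 19) = -9*(19 + w) = -171 - 9*w)
((a(-7) + 12268) - 14065) + K(H) = ((10 + 12268) - 14065) + (-171 - 9*51) = (12278 - 14065) + (-171 - 459) = -1787 - 630 = -2417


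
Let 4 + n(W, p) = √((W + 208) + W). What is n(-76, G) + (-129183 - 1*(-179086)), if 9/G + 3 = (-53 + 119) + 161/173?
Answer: 49899 + 2*√14 ≈ 49907.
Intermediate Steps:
G = 1557/11060 (G = 9/(-3 + ((-53 + 119) + 161/173)) = 9/(-3 + (66 + 161*(1/173))) = 9/(-3 + (66 + 161/173)) = 9/(-3 + 11579/173) = 9/(11060/173) = 9*(173/11060) = 1557/11060 ≈ 0.14078)
n(W, p) = -4 + √(208 + 2*W) (n(W, p) = -4 + √((W + 208) + W) = -4 + √((208 + W) + W) = -4 + √(208 + 2*W))
n(-76, G) + (-129183 - 1*(-179086)) = (-4 + √(208 + 2*(-76))) + (-129183 - 1*(-179086)) = (-4 + √(208 - 152)) + (-129183 + 179086) = (-4 + √56) + 49903 = (-4 + 2*√14) + 49903 = 49899 + 2*√14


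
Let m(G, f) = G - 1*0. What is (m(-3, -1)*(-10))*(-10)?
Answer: -300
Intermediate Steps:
m(G, f) = G (m(G, f) = G + 0 = G)
(m(-3, -1)*(-10))*(-10) = -3*(-10)*(-10) = 30*(-10) = -300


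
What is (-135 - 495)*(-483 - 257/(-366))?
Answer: 18534705/61 ≈ 3.0385e+5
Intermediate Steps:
(-135 - 495)*(-483 - 257/(-366)) = -630*(-483 - 257*(-1/366)) = -630*(-483 + 257/366) = -630*(-176521/366) = 18534705/61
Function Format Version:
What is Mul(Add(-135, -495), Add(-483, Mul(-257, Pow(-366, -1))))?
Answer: Rational(18534705, 61) ≈ 3.0385e+5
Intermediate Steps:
Mul(Add(-135, -495), Add(-483, Mul(-257, Pow(-366, -1)))) = Mul(-630, Add(-483, Mul(-257, Rational(-1, 366)))) = Mul(-630, Add(-483, Rational(257, 366))) = Mul(-630, Rational(-176521, 366)) = Rational(18534705, 61)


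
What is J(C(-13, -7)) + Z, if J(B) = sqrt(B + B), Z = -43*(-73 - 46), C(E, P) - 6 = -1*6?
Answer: 5117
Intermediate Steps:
C(E, P) = 0 (C(E, P) = 6 - 1*6 = 6 - 6 = 0)
Z = 5117 (Z = -43*(-119) = 5117)
J(B) = sqrt(2)*sqrt(B) (J(B) = sqrt(2*B) = sqrt(2)*sqrt(B))
J(C(-13, -7)) + Z = sqrt(2)*sqrt(0) + 5117 = sqrt(2)*0 + 5117 = 0 + 5117 = 5117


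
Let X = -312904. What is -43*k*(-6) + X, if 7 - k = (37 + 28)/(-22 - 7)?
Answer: -9005072/29 ≈ -3.1052e+5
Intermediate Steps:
k = 268/29 (k = 7 - (37 + 28)/(-22 - 7) = 7 - 65/(-29) = 7 - 65*(-1)/29 = 7 - 1*(-65/29) = 7 + 65/29 = 268/29 ≈ 9.2414)
-43*k*(-6) + X = -43*268/29*(-6) - 312904 = -11524/29*(-6) - 312904 = 69144/29 - 312904 = -9005072/29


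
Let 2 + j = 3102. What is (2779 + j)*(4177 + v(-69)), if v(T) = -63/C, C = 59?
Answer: 1448468020/59 ≈ 2.4550e+7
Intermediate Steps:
j = 3100 (j = -2 + 3102 = 3100)
v(T) = -63/59
(2779 + j)*(4177 + v(-69)) = (2779 + 3100)*(4177 - 63/59) = 5879*(246380/59) = 1448468020/59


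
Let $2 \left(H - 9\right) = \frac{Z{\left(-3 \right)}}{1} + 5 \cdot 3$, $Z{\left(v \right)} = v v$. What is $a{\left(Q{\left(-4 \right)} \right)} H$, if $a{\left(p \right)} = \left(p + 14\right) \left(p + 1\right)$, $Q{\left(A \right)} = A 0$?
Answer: $294$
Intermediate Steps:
$Q{\left(A \right)} = 0$
$Z{\left(v \right)} = v^{2}$
$a{\left(p \right)} = \left(1 + p\right) \left(14 + p\right)$ ($a{\left(p \right)} = \left(14 + p\right) \left(1 + p\right) = \left(1 + p\right) \left(14 + p\right)$)
$H = 21$ ($H = 9 + \frac{\frac{\left(-3\right)^{2}}{1} + 5 \cdot 3}{2} = 9 + \frac{9 \cdot 1 + 15}{2} = 9 + \frac{9 + 15}{2} = 9 + \frac{1}{2} \cdot 24 = 9 + 12 = 21$)
$a{\left(Q{\left(-4 \right)} \right)} H = \left(14 + 0^{2} + 15 \cdot 0\right) 21 = \left(14 + 0 + 0\right) 21 = 14 \cdot 21 = 294$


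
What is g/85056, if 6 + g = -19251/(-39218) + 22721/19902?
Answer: -852223559/16596905747904 ≈ -5.1348e-5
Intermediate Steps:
g = -852223559/195129159 (g = -6 + (-19251/(-39218) + 22721/19902) = -6 + (-19251*(-1/39218) + 22721*(1/19902)) = -6 + (19251/39218 + 22721/19902) = -6 + 318551395/195129159 = -852223559/195129159 ≈ -4.3675)
g/85056 = -852223559/195129159/85056 = -852223559/195129159*1/85056 = -852223559/16596905747904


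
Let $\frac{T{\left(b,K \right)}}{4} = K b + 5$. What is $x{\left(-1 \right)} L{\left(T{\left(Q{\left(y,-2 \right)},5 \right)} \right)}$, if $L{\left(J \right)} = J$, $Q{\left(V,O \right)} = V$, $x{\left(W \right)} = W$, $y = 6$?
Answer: $-140$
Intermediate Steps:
$T{\left(b,K \right)} = 20 + 4 K b$ ($T{\left(b,K \right)} = 4 \left(K b + 5\right) = 4 \left(5 + K b\right) = 20 + 4 K b$)
$x{\left(-1 \right)} L{\left(T{\left(Q{\left(y,-2 \right)},5 \right)} \right)} = - (20 + 4 \cdot 5 \cdot 6) = - (20 + 120) = \left(-1\right) 140 = -140$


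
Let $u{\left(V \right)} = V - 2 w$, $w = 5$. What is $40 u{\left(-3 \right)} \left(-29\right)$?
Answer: $15080$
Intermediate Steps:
$u{\left(V \right)} = -10 + V$ ($u{\left(V \right)} = V - 10 = -10 + V$)
$40 u{\left(-3 \right)} \left(-29\right) = 40 \left(-10 - 3\right) \left(-29\right) = 40 \left(-13\right) \left(-29\right) = \left(-520\right) \left(-29\right) = 15080$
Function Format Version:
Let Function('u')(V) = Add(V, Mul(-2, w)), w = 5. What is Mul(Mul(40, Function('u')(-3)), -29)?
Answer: 15080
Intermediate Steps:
Function('u')(V) = Add(-10, V) (Function('u')(V) = Add(V, Mul(-2, 5)) = Add(V, -10) = Add(-10, V))
Mul(Mul(40, Function('u')(-3)), -29) = Mul(Mul(40, Add(-10, -3)), -29) = Mul(Mul(40, -13), -29) = Mul(-520, -29) = 15080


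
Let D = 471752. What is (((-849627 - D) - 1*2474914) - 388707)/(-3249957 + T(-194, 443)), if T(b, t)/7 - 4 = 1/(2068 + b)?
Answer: 2614230000/2030122313 ≈ 1.2877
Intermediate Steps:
T(b, t) = 28 + 7/(2068 + b)
(((-849627 - D) - 1*2474914) - 388707)/(-3249957 + T(-194, 443)) = (((-849627 - 1*471752) - 1*2474914) - 388707)/(-3249957 + 7*(8273 + 4*(-194))/(2068 - 194)) = (((-849627 - 471752) - 2474914) - 388707)/(-3249957 + 7*(8273 - 776)/1874) = ((-1321379 - 2474914) - 388707)/(-3249957 + 7*(1/1874)*7497) = (-3796293 - 388707)/(-3249957 + 52479/1874) = -4185000/(-6090366939/1874) = -4185000*(-1874/6090366939) = 2614230000/2030122313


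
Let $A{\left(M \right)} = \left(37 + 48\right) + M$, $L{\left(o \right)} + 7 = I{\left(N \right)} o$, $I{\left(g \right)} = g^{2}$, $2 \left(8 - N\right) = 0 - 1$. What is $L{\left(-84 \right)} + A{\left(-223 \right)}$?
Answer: $-6214$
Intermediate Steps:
$N = \frac{17}{2}$ ($N = 8 - \frac{0 - 1}{2} = 8 - - \frac{1}{2} = 8 + \frac{1}{2} = \frac{17}{2} \approx 8.5$)
$L{\left(o \right)} = -7 + \frac{289 o}{4}$ ($L{\left(o \right)} = -7 + \left(\frac{17}{2}\right)^{2} o = -7 + \frac{289 o}{4}$)
$A{\left(M \right)} = 85 + M$
$L{\left(-84 \right)} + A{\left(-223 \right)} = \left(-7 + \frac{289}{4} \left(-84\right)\right) + \left(85 - 223\right) = \left(-7 - 6069\right) - 138 = -6076 - 138 = -6214$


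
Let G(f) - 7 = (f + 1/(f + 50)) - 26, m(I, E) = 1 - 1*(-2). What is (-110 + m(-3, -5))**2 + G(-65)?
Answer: 170474/15 ≈ 11365.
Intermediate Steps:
m(I, E) = 3 (m(I, E) = 1 + 2 = 3)
G(f) = -19 + f + 1/(50 + f) (G(f) = 7 + ((f + 1/(f + 50)) - 26) = 7 + ((f + 1/(50 + f)) - 26) = 7 + (-26 + f + 1/(50 + f)) = -19 + f + 1/(50 + f))
(-110 + m(-3, -5))**2 + G(-65) = (-110 + 3)**2 + (-949 + (-65)**2 + 31*(-65))/(50 - 65) = (-107)**2 + (-949 + 4225 - 2015)/(-15) = 11449 - 1/15*1261 = 11449 - 1261/15 = 170474/15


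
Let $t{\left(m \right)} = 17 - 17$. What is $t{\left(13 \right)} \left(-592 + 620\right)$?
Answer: $0$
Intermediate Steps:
$t{\left(m \right)} = 0$
$t{\left(13 \right)} \left(-592 + 620\right) = 0 \left(-592 + 620\right) = 0 \cdot 28 = 0$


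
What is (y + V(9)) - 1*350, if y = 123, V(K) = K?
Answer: -218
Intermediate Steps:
(y + V(9)) - 1*350 = (123 + 9) - 1*350 = 132 - 350 = -218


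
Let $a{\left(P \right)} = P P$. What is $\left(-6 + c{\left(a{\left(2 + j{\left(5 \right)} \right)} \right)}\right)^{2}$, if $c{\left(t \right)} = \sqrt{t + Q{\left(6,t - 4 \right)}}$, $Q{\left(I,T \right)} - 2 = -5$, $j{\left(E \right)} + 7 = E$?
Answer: $\left(6 - i \sqrt{3}\right)^{2} \approx 33.0 - 20.785 i$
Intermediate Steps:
$j{\left(E \right)} = -7 + E$
$Q{\left(I,T \right)} = -3$ ($Q{\left(I,T \right)} = 2 - 5 = -3$)
$a{\left(P \right)} = P^{2}$
$c{\left(t \right)} = \sqrt{-3 + t}$ ($c{\left(t \right)} = \sqrt{t - 3} = \sqrt{-3 + t}$)
$\left(-6 + c{\left(a{\left(2 + j{\left(5 \right)} \right)} \right)}\right)^{2} = \left(-6 + \sqrt{-3 + \left(2 + \left(-7 + 5\right)\right)^{2}}\right)^{2} = \left(-6 + \sqrt{-3 + \left(2 - 2\right)^{2}}\right)^{2} = \left(-6 + \sqrt{-3 + 0^{2}}\right)^{2} = \left(-6 + \sqrt{-3 + 0}\right)^{2} = \left(-6 + \sqrt{-3}\right)^{2} = \left(-6 + i \sqrt{3}\right)^{2}$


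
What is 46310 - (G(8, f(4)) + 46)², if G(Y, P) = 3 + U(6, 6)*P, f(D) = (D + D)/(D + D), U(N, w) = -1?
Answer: 44006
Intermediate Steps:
f(D) = 1 (f(D) = (2*D)/((2*D)) = (2*D)*(1/(2*D)) = 1)
G(Y, P) = 3 - P
46310 - (G(8, f(4)) + 46)² = 46310 - ((3 - 1*1) + 46)² = 46310 - ((3 - 1) + 46)² = 46310 - (2 + 46)² = 46310 - 1*48² = 46310 - 1*2304 = 46310 - 2304 = 44006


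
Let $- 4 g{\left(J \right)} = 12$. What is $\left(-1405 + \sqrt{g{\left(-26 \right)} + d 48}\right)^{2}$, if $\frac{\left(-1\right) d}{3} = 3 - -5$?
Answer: $\left(1405 - i \sqrt{1155}\right)^{2} \approx 1.9729 \cdot 10^{6} - 95499.0 i$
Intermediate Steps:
$g{\left(J \right)} = -3$ ($g{\left(J \right)} = \left(- \frac{1}{4}\right) 12 = -3$)
$d = -24$ ($d = - 3 \left(3 - -5\right) = - 3 \left(3 + 5\right) = \left(-3\right) 8 = -24$)
$\left(-1405 + \sqrt{g{\left(-26 \right)} + d 48}\right)^{2} = \left(-1405 + \sqrt{-3 - 1152}\right)^{2} = \left(-1405 + \sqrt{-1155}\right)^{2} = \left(-1405 + i \sqrt{1155}\right)^{2}$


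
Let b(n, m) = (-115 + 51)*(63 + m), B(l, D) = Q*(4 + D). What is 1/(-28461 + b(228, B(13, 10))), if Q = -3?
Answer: -1/29805 ≈ -3.3551e-5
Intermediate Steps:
B(l, D) = -12 - 3*D (B(l, D) = -3*(4 + D) = -12 - 3*D)
b(n, m) = -4032 - 64*m (b(n, m) = -64*(63 + m) = -4032 - 64*m)
1/(-28461 + b(228, B(13, 10))) = 1/(-28461 + (-4032 - 64*(-12 - 3*10))) = 1/(-28461 + (-4032 - 64*(-12 - 30))) = 1/(-28461 + (-4032 - 64*(-42))) = 1/(-28461 + (-4032 + 2688)) = 1/(-28461 - 1344) = 1/(-29805) = -1/29805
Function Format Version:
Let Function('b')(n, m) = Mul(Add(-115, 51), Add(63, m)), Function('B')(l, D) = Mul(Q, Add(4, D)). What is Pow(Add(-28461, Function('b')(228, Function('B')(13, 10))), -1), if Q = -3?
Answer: Rational(-1, 29805) ≈ -3.3551e-5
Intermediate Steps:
Function('B')(l, D) = Add(-12, Mul(-3, D)) (Function('B')(l, D) = Mul(-3, Add(4, D)) = Add(-12, Mul(-3, D)))
Function('b')(n, m) = Add(-4032, Mul(-64, m)) (Function('b')(n, m) = Mul(-64, Add(63, m)) = Add(-4032, Mul(-64, m)))
Pow(Add(-28461, Function('b')(228, Function('B')(13, 10))), -1) = Pow(Add(-28461, Add(-4032, Mul(-64, Add(-12, Mul(-3, 10))))), -1) = Pow(Add(-28461, Add(-4032, Mul(-64, Add(-12, -30)))), -1) = Pow(Add(-28461, Add(-4032, Mul(-64, -42))), -1) = Pow(Add(-28461, Add(-4032, 2688)), -1) = Pow(Add(-28461, -1344), -1) = Pow(-29805, -1) = Rational(-1, 29805)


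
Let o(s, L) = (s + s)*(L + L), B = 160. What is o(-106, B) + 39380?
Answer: -28460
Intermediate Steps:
o(s, L) = 4*L*s (o(s, L) = (2*s)*(2*L) = 4*L*s)
o(-106, B) + 39380 = 4*160*(-106) + 39380 = -67840 + 39380 = -28460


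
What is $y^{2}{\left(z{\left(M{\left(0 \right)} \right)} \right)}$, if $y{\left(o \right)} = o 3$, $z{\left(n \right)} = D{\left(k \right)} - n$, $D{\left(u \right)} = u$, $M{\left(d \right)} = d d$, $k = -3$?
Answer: $81$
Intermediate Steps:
$M{\left(d \right)} = d^{2}$
$z{\left(n \right)} = -3 - n$
$y{\left(o \right)} = 3 o$
$y^{2}{\left(z{\left(M{\left(0 \right)} \right)} \right)} = \left(3 \left(-3 - 0^{2}\right)\right)^{2} = \left(3 \left(-3 - 0\right)\right)^{2} = \left(3 \left(-3 + 0\right)\right)^{2} = \left(3 \left(-3\right)\right)^{2} = \left(-9\right)^{2} = 81$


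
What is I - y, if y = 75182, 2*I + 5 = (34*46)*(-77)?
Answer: -270797/2 ≈ -1.3540e+5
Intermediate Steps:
I = -120433/2 (I = -5/2 + ((34*46)*(-77))/2 = -5/2 + (1564*(-77))/2 = -5/2 + (1/2)*(-120428) = -5/2 - 60214 = -120433/2 ≈ -60217.)
I - y = -120433/2 - 1*75182 = -120433/2 - 75182 = -270797/2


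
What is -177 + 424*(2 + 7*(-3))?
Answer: -8233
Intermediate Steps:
-177 + 424*(2 + 7*(-3)) = -177 + 424*(2 - 21) = -177 + 424*(-19) = -177 - 8056 = -8233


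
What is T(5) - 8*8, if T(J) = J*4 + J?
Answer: -39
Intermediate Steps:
T(J) = 5*J (T(J) = 4*J + J = 5*J)
T(5) - 8*8 = 5*5 - 8*8 = 25 - 64 = -39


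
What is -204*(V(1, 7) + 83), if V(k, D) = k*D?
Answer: -18360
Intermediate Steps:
V(k, D) = D*k
-204*(V(1, 7) + 83) = -204*(7*1 + 83) = -204*(7 + 83) = -204*90 = -18360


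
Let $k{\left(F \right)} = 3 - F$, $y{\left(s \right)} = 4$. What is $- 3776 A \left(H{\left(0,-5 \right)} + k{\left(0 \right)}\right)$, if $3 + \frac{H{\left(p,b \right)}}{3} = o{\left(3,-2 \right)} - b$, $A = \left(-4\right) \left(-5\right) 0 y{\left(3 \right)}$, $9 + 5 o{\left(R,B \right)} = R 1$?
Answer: $0$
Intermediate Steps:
$o{\left(R,B \right)} = - \frac{9}{5} + \frac{R}{5}$ ($o{\left(R,B \right)} = - \frac{9}{5} + \frac{R 1}{5} = - \frac{9}{5} + \frac{R}{5}$)
$A = 0$ ($A = \left(-4\right) \left(-5\right) 0 \cdot 4 = 20 \cdot 0 \cdot 4 = 0 \cdot 4 = 0$)
$H{\left(p,b \right)} = - \frac{63}{5} - 3 b$ ($H{\left(p,b \right)} = -9 + 3 \left(\left(- \frac{9}{5} + \frac{1}{5} \cdot 3\right) - b\right) = -9 + 3 \left(\left(- \frac{9}{5} + \frac{3}{5}\right) - b\right) = -9 + 3 \left(- \frac{6}{5} - b\right) = -9 - \left(\frac{18}{5} + 3 b\right) = - \frac{63}{5} - 3 b$)
$- 3776 A \left(H{\left(0,-5 \right)} + k{\left(0 \right)}\right) = - 3776 \cdot 0 \left(\left(- \frac{63}{5} - -15\right) + \left(3 - 0\right)\right) = - 3776 \cdot 0 \left(\left(- \frac{63}{5} + 15\right) + \left(3 + 0\right)\right) = - 3776 \cdot 0 \left(\frac{12}{5} + 3\right) = - 3776 \cdot 0 \cdot \frac{27}{5} = \left(-3776\right) 0 = 0$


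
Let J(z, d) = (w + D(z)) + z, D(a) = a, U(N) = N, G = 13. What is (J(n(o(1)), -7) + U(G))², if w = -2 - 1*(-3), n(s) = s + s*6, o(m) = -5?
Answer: 3136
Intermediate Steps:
n(s) = 7*s (n(s) = s + 6*s = 7*s)
w = 1 (w = -2 + 3 = 1)
J(z, d) = 1 + 2*z (J(z, d) = (1 + z) + z = 1 + 2*z)
(J(n(o(1)), -7) + U(G))² = ((1 + 2*(7*(-5))) + 13)² = ((1 + 2*(-35)) + 13)² = ((1 - 70) + 13)² = (-69 + 13)² = (-56)² = 3136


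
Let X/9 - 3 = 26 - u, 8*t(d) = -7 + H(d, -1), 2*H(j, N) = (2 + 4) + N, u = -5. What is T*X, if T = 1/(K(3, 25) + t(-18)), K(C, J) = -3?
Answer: -1632/19 ≈ -85.895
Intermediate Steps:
H(j, N) = 3 + N/2 (H(j, N) = ((2 + 4) + N)/2 = (6 + N)/2 = 3 + N/2)
t(d) = -9/16 (t(d) = (-7 + (3 + (1/2)*(-1)))/8 = (-7 + (3 - 1/2))/8 = (-7 + 5/2)/8 = (1/8)*(-9/2) = -9/16)
X = 306 (X = 27 + 9*(26 - 1*(-5)) = 27 + 9*(26 + 5) = 27 + 9*31 = 27 + 279 = 306)
T = -16/57 (T = 1/(-3 - 9/16) = 1/(-57/16) = -16/57 ≈ -0.28070)
T*X = -16/57*306 = -1632/19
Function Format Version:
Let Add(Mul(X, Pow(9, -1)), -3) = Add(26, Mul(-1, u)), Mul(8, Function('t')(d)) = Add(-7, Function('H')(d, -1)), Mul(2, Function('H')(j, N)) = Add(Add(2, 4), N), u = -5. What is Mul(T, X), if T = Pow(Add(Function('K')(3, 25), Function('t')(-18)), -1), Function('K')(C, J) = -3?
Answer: Rational(-1632, 19) ≈ -85.895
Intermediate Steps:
Function('H')(j, N) = Add(3, Mul(Rational(1, 2), N)) (Function('H')(j, N) = Mul(Rational(1, 2), Add(Add(2, 4), N)) = Mul(Rational(1, 2), Add(6, N)) = Add(3, Mul(Rational(1, 2), N)))
Function('t')(d) = Rational(-9, 16) (Function('t')(d) = Mul(Rational(1, 8), Add(-7, Add(3, Mul(Rational(1, 2), -1)))) = Mul(Rational(1, 8), Add(-7, Add(3, Rational(-1, 2)))) = Mul(Rational(1, 8), Add(-7, Rational(5, 2))) = Mul(Rational(1, 8), Rational(-9, 2)) = Rational(-9, 16))
X = 306 (X = Add(27, Mul(9, Add(26, Mul(-1, -5)))) = Add(27, Mul(9, Add(26, 5))) = Add(27, Mul(9, 31)) = Add(27, 279) = 306)
T = Rational(-16, 57) (T = Pow(Add(-3, Rational(-9, 16)), -1) = Pow(Rational(-57, 16), -1) = Rational(-16, 57) ≈ -0.28070)
Mul(T, X) = Mul(Rational(-16, 57), 306) = Rational(-1632, 19)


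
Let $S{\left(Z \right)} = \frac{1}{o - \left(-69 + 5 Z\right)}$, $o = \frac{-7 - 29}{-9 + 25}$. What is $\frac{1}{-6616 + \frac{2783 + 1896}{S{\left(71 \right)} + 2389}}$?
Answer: $- \frac{2754513}{18218463121} \approx -0.00015119$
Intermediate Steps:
$o = - \frac{9}{4}$ ($o = - \frac{36}{16} = \left(-36\right) \frac{1}{16} = - \frac{9}{4} \approx -2.25$)
$S{\left(Z \right)} = \frac{1}{\frac{267}{4} - 5 Z}$ ($S{\left(Z \right)} = \frac{1}{- \frac{9}{4} - \left(-69 + 5 Z\right)} = \frac{1}{\frac{267}{4} - 5 Z}$)
$\frac{1}{-6616 + \frac{2783 + 1896}{S{\left(71 \right)} + 2389}} = \frac{1}{-6616 + \frac{2783 + 1896}{- \frac{4}{-267 + 20 \cdot 71} + 2389}} = \frac{1}{-6616 + \frac{4679}{- \frac{4}{-267 + 1420} + 2389}} = \frac{1}{-6616 + \frac{4679}{- \frac{4}{1153} + 2389}} = \frac{1}{-6616 + \frac{4679}{\frac{2754513}{1153}}} = \frac{1}{-6616 + 4679 \cdot \frac{1153}{2754513}} = \frac{1}{-6616 + \frac{5394887}{2754513}} = \frac{1}{- \frac{18218463121}{2754513}} = - \frac{2754513}{18218463121}$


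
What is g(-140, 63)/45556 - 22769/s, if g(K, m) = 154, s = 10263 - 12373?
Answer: 18528384/1716485 ≈ 10.794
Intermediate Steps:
s = -2110
g(-140, 63)/45556 - 22769/s = 154/45556 - 22769/(-2110) = 154*(1/45556) - 22769*(-1/2110) = 11/3254 + 22769/2110 = 18528384/1716485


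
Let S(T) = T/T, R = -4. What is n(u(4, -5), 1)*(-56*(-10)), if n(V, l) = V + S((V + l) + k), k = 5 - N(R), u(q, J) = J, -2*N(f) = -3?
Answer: -2240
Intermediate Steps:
N(f) = 3/2 (N(f) = -1/2*(-3) = 3/2)
k = 7/2 (k = 5 - 1*3/2 = 5 - 3/2 = 7/2 ≈ 3.5000)
S(T) = 1
n(V, l) = 1 + V (n(V, l) = V + 1 = 1 + V)
n(u(4, -5), 1)*(-56*(-10)) = (1 - 5)*(-56*(-10)) = -4*560 = -2240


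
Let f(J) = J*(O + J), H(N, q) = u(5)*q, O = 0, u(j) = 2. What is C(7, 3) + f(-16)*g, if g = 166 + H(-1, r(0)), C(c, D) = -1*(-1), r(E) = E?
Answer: 42497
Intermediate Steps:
C(c, D) = 1
H(N, q) = 2*q
f(J) = J² (f(J) = J*(0 + J) = J*J = J²)
g = 166 (g = 166 + 2*0 = 166 + 0 = 166)
C(7, 3) + f(-16)*g = 1 + (-16)²*166 = 1 + 256*166 = 1 + 42496 = 42497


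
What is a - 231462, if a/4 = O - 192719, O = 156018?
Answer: -378266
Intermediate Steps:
a = -146804 (a = 4*(156018 - 192719) = 4*(-36701) = -146804)
a - 231462 = -146804 - 231462 = -378266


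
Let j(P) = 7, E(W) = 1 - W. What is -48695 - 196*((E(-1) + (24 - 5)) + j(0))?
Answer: -54183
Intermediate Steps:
-48695 - 196*((E(-1) + (24 - 5)) + j(0)) = -48695 - 196*(((1 - 1*(-1)) + (24 - 5)) + 7) = -48695 - 196*(((1 + 1) + 19) + 7) = -48695 - 196*((2 + 19) + 7) = -48695 - 196*(21 + 7) = -48695 - 196*28 = -48695 - 1*5488 = -48695 - 5488 = -54183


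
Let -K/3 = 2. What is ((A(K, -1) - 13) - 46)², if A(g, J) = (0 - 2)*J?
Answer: 3249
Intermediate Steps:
K = -6 (K = -3*2 = -6)
A(g, J) = -2*J
((A(K, -1) - 13) - 46)² = ((-2*(-1) - 13) - 46)² = ((2 - 13) - 46)² = (-11 - 46)² = (-57)² = 3249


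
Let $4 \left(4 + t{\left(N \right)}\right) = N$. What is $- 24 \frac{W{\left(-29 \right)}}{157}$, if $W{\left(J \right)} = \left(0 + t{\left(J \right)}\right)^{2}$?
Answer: $- \frac{6075}{314} \approx -19.347$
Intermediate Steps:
$t{\left(N \right)} = -4 + \frac{N}{4}$
$W{\left(J \right)} = \left(-4 + \frac{J}{4}\right)^{2}$ ($W{\left(J \right)} = \left(0 + \left(-4 + \frac{J}{4}\right)\right)^{2} = \left(-4 + \frac{J}{4}\right)^{2}$)
$- 24 \frac{W{\left(-29 \right)}}{157} = - 24 \frac{\frac{1}{16} \left(-16 - 29\right)^{2}}{157} = - 24 \frac{\left(-45\right)^{2}}{16} \cdot \frac{1}{157} = - 24 \cdot \frac{1}{16} \cdot 2025 \cdot \frac{1}{157} = - 24 \cdot \frac{2025}{16} \cdot \frac{1}{157} = \left(-24\right) \frac{2025}{2512} = - \frac{6075}{314}$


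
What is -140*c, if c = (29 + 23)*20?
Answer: -145600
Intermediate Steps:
c = 1040 (c = 52*20 = 1040)
-140*c = -140*1040 = -145600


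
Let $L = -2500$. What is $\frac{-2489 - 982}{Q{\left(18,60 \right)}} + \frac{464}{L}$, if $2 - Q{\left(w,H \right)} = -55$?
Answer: $- \frac{725329}{11875} \approx -61.08$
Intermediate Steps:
$Q{\left(w,H \right)} = 57$ ($Q{\left(w,H \right)} = 2 - -55 = 2 + 55 = 57$)
$\frac{-2489 - 982}{Q{\left(18,60 \right)}} + \frac{464}{L} = \frac{-2489 - 982}{57} + \frac{464}{-2500} = \left(-2489 - 982\right) \frac{1}{57} + 464 \left(- \frac{1}{2500}\right) = \left(-3471\right) \frac{1}{57} - \frac{116}{625} = - \frac{1157}{19} - \frac{116}{625} = - \frac{725329}{11875}$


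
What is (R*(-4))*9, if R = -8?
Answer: 288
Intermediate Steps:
(R*(-4))*9 = -8*(-4)*9 = 32*9 = 288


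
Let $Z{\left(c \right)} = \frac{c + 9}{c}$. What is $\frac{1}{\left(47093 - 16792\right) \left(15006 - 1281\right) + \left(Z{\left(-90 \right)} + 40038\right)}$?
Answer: $\frac{10}{4159212639} \approx 2.4043 \cdot 10^{-9}$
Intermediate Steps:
$Z{\left(c \right)} = \frac{9 + c}{c}$
$\frac{1}{\left(47093 - 16792\right) \left(15006 - 1281\right) + \left(Z{\left(-90 \right)} + 40038\right)} = \frac{1}{\left(47093 - 16792\right) \left(15006 - 1281\right) + \left(\frac{9 - 90}{-90} + 40038\right)} = \frac{1}{30301 \cdot 13725 + \left(\left(- \frac{1}{90}\right) \left(-81\right) + 40038\right)} = \frac{1}{415881225 + \left(\frac{9}{10} + 40038\right)} = \frac{1}{415881225 + \frac{400389}{10}} = \frac{1}{\frac{4159212639}{10}} = \frac{10}{4159212639}$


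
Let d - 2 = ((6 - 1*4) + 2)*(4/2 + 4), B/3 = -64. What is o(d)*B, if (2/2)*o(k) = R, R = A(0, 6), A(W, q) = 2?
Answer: -384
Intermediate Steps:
B = -192 (B = 3*(-64) = -192)
d = 26 (d = 2 + ((6 - 1*4) + 2)*(4/2 + 4) = 2 + ((6 - 4) + 2)*(4*(1/2) + 4) = 2 + (2 + 2)*(2 + 4) = 2 + 4*6 = 2 + 24 = 26)
R = 2
o(k) = 2
o(d)*B = 2*(-192) = -384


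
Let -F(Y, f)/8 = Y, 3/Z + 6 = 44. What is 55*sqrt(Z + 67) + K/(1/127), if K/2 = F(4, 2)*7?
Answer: -56896 + 55*sqrt(96862)/38 ≈ -56446.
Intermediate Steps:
Z = 3/38 (Z = 3/(-6 + 44) = 3/38 ≈ 0.078947)
F(Y, f) = -8*Y
K = -448 (K = 2*(-8*4*7) = 2*(-32*7) = 2*(-224) = -448)
55*sqrt(Z + 67) + K/(1/127) = 55*sqrt(3/38 + 67) - 448/(1/127) = 55*sqrt(2549/38) - 448/1/127 = 55*(sqrt(96862)/38) - 448*127 = 55*sqrt(96862)/38 - 56896 = -56896 + 55*sqrt(96862)/38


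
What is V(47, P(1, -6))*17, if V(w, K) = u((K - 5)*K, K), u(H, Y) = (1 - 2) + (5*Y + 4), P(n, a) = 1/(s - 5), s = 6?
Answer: 136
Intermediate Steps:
P(n, a) = 1 (P(n, a) = 1/(6 - 5) = 1/1 = 1)
u(H, Y) = 3 + 5*Y (u(H, Y) = -1 + (4 + 5*Y) = 3 + 5*Y)
V(w, K) = 3 + 5*K
V(47, P(1, -6))*17 = (3 + 5*1)*17 = (3 + 5)*17 = 8*17 = 136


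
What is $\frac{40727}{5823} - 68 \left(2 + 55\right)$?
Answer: $- \frac{22529221}{5823} \approx -3869.0$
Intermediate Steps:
$\frac{40727}{5823} - 68 \left(2 + 55\right) = 40727 \cdot \frac{1}{5823} - 3876 = \frac{40727}{5823} - 3876 = - \frac{22529221}{5823}$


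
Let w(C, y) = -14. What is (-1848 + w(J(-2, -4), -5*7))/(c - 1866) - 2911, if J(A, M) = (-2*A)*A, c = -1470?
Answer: -4854617/1668 ≈ -2910.4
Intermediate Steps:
J(A, M) = -2*A²
(-1848 + w(J(-2, -4), -5*7))/(c - 1866) - 2911 = (-1848 - 14)/(-1470 - 1866) - 2911 = -1862/(-3336) - 2911 = -1862*(-1/3336) - 2911 = 931/1668 - 2911 = -4854617/1668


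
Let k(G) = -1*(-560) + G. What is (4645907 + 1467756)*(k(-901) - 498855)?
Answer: -3051916114948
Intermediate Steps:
k(G) = 560 + G
(4645907 + 1467756)*(k(-901) - 498855) = (4645907 + 1467756)*((560 - 901) - 498855) = 6113663*(-341 - 498855) = 6113663*(-499196) = -3051916114948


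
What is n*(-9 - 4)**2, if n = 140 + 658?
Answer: 134862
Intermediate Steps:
n = 798
n*(-9 - 4)**2 = 798*(-9 - 4)**2 = 798*(-13)**2 = 798*169 = 134862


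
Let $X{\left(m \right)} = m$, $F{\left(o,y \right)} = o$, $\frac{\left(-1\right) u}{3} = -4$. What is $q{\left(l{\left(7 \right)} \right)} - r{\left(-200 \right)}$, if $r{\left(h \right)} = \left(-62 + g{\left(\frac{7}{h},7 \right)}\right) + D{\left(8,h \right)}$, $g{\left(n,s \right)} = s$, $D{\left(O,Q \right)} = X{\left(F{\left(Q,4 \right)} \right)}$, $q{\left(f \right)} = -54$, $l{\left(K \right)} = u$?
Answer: $201$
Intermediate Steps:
$u = 12$ ($u = \left(-3\right) \left(-4\right) = 12$)
$l{\left(K \right)} = 12$
$D{\left(O,Q \right)} = Q$
$r{\left(h \right)} = -55 + h$ ($r{\left(h \right)} = \left(-62 + 7\right) + h = -55 + h$)
$q{\left(l{\left(7 \right)} \right)} - r{\left(-200 \right)} = -54 - \left(-55 - 200\right) = -54 - -255 = -54 + 255 = 201$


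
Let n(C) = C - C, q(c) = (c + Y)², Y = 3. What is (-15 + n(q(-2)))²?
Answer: 225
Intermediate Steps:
q(c) = (3 + c)² (q(c) = (c + 3)² = (3 + c)²)
n(C) = 0
(-15 + n(q(-2)))² = (-15 + 0)² = (-15)² = 225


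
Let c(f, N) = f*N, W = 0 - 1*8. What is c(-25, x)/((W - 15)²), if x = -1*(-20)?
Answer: -500/529 ≈ -0.94518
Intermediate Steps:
W = -8 (W = 0 - 8 = -8)
x = 20
c(f, N) = N*f
c(-25, x)/((W - 15)²) = (20*(-25))/((-8 - 15)²) = -500/((-23)²) = -500/529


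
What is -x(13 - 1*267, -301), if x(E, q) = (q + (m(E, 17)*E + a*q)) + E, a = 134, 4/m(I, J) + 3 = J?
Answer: 286731/7 ≈ 40962.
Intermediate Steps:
m(I, J) = 4/(-3 + J)
x(E, q) = 135*q + 9*E/7 (x(E, q) = (q + ((4/(-3 + 17))*E + 134*q)) + E = (q + ((4/14)*E + 134*q)) + E = (q + ((4*(1/14))*E + 134*q)) + E = (q + (2*E/7 + 134*q)) + E = (q + (134*q + 2*E/7)) + E = (135*q + 2*E/7) + E = 135*q + 9*E/7)
-x(13 - 1*267, -301) = -(135*(-301) + 9*(13 - 1*267)/7) = -(-40635 + 9*(13 - 267)/7) = -(-40635 + (9/7)*(-254)) = -(-40635 - 2286/7) = -1*(-286731/7) = 286731/7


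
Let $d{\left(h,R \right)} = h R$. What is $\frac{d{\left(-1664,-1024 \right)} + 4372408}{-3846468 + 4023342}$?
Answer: $\frac{1012724}{29479} \approx 34.354$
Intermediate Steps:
$d{\left(h,R \right)} = R h$
$\frac{d{\left(-1664,-1024 \right)} + 4372408}{-3846468 + 4023342} = \frac{\left(-1024\right) \left(-1664\right) + 4372408}{-3846468 + 4023342} = \frac{1703936 + 4372408}{176874} = 6076344 \cdot \frac{1}{176874} = \frac{1012724}{29479}$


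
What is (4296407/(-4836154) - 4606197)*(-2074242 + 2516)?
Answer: 23075176656402863935/2418077 ≈ 9.5428e+12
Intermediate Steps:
(4296407/(-4836154) - 4606197)*(-2074242 + 2516) = (4296407*(-1/4836154) - 4606197)*(-2071726) = (-4296407/4836154 - 4606197)*(-2071726) = -22276282342745/4836154*(-2071726) = 23075176656402863935/2418077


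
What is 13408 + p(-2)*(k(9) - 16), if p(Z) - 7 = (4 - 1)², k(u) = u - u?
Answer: 13152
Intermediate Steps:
k(u) = 0
p(Z) = 16 (p(Z) = 7 + (4 - 1)² = 7 + 3² = 7 + 9 = 16)
13408 + p(-2)*(k(9) - 16) = 13408 + 16*(0 - 16) = 13408 + 16*(-16) = 13408 - 256 = 13152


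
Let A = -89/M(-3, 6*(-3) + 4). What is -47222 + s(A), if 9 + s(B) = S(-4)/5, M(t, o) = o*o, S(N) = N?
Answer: -236159/5 ≈ -47232.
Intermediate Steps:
M(t, o) = o²
A = -89/196 (A = -89/(6*(-3) + 4)² = -89/(-18 + 4)² = -89/((-14)²) = -89/196 ≈ -0.45408)
s(B) = -49/5 (s(B) = -9 - 4/5 = -9 - 4*⅕ = -9 - ⅘ = -49/5)
-47222 + s(A) = -47222 - 49/5 = -236159/5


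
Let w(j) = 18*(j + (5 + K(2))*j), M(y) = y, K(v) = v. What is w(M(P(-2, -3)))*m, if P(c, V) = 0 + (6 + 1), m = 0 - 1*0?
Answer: 0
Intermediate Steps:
m = 0 (m = 0 + 0 = 0)
P(c, V) = 7 (P(c, V) = 0 + 7 = 7)
w(j) = 144*j (w(j) = 18*(j + (5 + 2)*j) = 18*(j + 7*j) = 18*(8*j) = 144*j)
w(M(P(-2, -3)))*m = (144*7)*0 = 1008*0 = 0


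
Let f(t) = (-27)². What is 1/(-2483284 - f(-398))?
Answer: -1/2484013 ≈ -4.0257e-7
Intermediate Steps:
f(t) = 729
1/(-2483284 - f(-398)) = 1/(-2483284 - 1*729) = 1/(-2483284 - 729) = 1/(-2484013) = -1/2484013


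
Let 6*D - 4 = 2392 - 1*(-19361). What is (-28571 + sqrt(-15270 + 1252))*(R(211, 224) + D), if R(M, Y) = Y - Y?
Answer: -621619247/6 + 21757*I*sqrt(14018)/6 ≈ -1.036e+8 + 4.2933e+5*I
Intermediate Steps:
R(M, Y) = 0
D = 21757/6 (D = 2/3 + (2392 - 1*(-19361))/6 = 2/3 + (2392 + 19361)/6 = 2/3 + (1/6)*21753 = 2/3 + 7251/2 = 21757/6 ≈ 3626.2)
(-28571 + sqrt(-15270 + 1252))*(R(211, 224) + D) = (-28571 + sqrt(-15270 + 1252))*(0 + 21757/6) = (-28571 + sqrt(-14018))*(21757/6) = (-28571 + I*sqrt(14018))*(21757/6) = -621619247/6 + 21757*I*sqrt(14018)/6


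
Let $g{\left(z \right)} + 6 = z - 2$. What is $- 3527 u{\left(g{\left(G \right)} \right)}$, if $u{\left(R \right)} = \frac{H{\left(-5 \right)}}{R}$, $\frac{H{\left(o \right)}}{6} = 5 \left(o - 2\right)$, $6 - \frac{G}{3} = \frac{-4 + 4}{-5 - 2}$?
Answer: $74067$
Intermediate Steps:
$G = 18$ ($G = 18 - 3 \frac{-4 + 4}{-5 - 2} = 18 - 3 \frac{0}{-7} = 18 - 3 \cdot 0 \left(- \frac{1}{7}\right) = 18 - 0 = 18 + 0 = 18$)
$g{\left(z \right)} = -8 + z$ ($g{\left(z \right)} = -6 + \left(z - 2\right) = -6 + \left(-2 + z\right) = -8 + z$)
$H{\left(o \right)} = -60 + 30 o$ ($H{\left(o \right)} = 6 \cdot 5 \left(o - 2\right) = 6 \cdot 5 \left(-2 + o\right) = 6 \left(-10 + 5 o\right) = -60 + 30 o$)
$u{\left(R \right)} = - \frac{210}{R}$ ($u{\left(R \right)} = \frac{-60 + 30 \left(-5\right)}{R} = \frac{-60 - 150}{R} = - \frac{210}{R}$)
$- 3527 u{\left(g{\left(G \right)} \right)} = - 3527 \left(- \frac{210}{-8 + 18}\right) = - 3527 \left(- \frac{210}{10}\right) = - 3527 \left(\left(-210\right) \frac{1}{10}\right) = \left(-3527\right) \left(-21\right) = 74067$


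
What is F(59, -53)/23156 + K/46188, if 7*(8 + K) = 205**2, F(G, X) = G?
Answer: 8847409/66845583 ≈ 0.13236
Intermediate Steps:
K = 41969/7 (K = -8 + (1/7)*205**2 = -8 + (1/7)*42025 = -8 + 42025/7 = 41969/7 ≈ 5995.6)
F(59, -53)/23156 + K/46188 = 59/23156 + (41969/7)/46188 = 59*(1/23156) + (41969/7)*(1/46188) = 59/23156 + 41969/323316 = 8847409/66845583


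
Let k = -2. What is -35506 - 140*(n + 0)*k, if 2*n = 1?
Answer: -35366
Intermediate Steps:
n = ½ (n = (½)*1 = ½ ≈ 0.50000)
-35506 - 140*(n + 0)*k = -35506 - 140*(½ + 0)*(-2) = -35506 - 70*(-2) = -35506 - 140*(-1) = -35506 + 140 = -35366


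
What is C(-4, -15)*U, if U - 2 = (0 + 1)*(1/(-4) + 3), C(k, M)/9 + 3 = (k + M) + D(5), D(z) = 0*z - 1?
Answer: -3933/4 ≈ -983.25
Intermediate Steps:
D(z) = -1 (D(z) = 0 - 1 = -1)
C(k, M) = -36 + 9*M + 9*k (C(k, M) = -27 + 9*((k + M) - 1) = -27 + 9*((M + k) - 1) = -27 + 9*(-1 + M + k) = -27 + (-9 + 9*M + 9*k) = -36 + 9*M + 9*k)
U = 19/4 (U = 2 + (0 + 1)*(1/(-4) + 3) = 2 + 1*(-¼ + 3) = 2 + 1*(11/4) = 2 + 11/4 = 19/4 ≈ 4.7500)
C(-4, -15)*U = (-36 + 9*(-15) + 9*(-4))*(19/4) = (-36 - 135 - 36)*(19/4) = -207*19/4 = -3933/4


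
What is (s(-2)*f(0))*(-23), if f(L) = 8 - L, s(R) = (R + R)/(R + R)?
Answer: -184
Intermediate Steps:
s(R) = 1 (s(R) = (2*R)/((2*R)) = (2*R)*(1/(2*R)) = 1)
(s(-2)*f(0))*(-23) = (1*(8 - 1*0))*(-23) = (1*(8 + 0))*(-23) = (1*8)*(-23) = 8*(-23) = -184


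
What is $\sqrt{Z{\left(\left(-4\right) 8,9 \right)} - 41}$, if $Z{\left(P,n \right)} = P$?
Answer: $i \sqrt{73} \approx 8.544 i$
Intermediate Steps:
$\sqrt{Z{\left(\left(-4\right) 8,9 \right)} - 41} = \sqrt{\left(-4\right) 8 - 41} = \sqrt{-32 - 41} = \sqrt{-73} = i \sqrt{73}$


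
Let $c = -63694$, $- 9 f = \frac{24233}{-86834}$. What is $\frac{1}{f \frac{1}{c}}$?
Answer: $- \frac{4525203924}{2203} \approx -2.0541 \cdot 10^{6}$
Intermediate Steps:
$f = \frac{2203}{71046}$ ($f = - \frac{24233 \frac{1}{-86834}}{9} = - \frac{24233 \left(- \frac{1}{86834}\right)}{9} = \left(- \frac{1}{9}\right) \left(- \frac{2203}{7894}\right) = \frac{2203}{71046} \approx 0.031008$)
$\frac{1}{f \frac{1}{c}} = \frac{1}{\frac{2203}{71046} \frac{1}{-63694}} = \frac{1}{\frac{2203}{71046} \left(- \frac{1}{63694}\right)} = \frac{1}{- \frac{2203}{4525203924}} = - \frac{4525203924}{2203}$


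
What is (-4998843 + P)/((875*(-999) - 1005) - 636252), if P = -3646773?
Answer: 1440936/251897 ≈ 5.7203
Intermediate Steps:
(-4998843 + P)/((875*(-999) - 1005) - 636252) = (-4998843 - 3646773)/((875*(-999) - 1005) - 636252) = -8645616/((-874125 - 1005) - 636252) = -8645616/(-875130 - 636252) = -8645616/(-1511382) = -8645616*(-1/1511382) = 1440936/251897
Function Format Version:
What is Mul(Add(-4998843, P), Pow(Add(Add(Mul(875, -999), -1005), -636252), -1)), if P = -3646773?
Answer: Rational(1440936, 251897) ≈ 5.7203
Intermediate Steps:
Mul(Add(-4998843, P), Pow(Add(Add(Mul(875, -999), -1005), -636252), -1)) = Mul(Add(-4998843, -3646773), Pow(Add(Add(Mul(875, -999), -1005), -636252), -1)) = Mul(-8645616, Pow(Add(Add(-874125, -1005), -636252), -1)) = Mul(-8645616, Pow(Add(-875130, -636252), -1)) = Mul(-8645616, Pow(-1511382, -1)) = Mul(-8645616, Rational(-1, 1511382)) = Rational(1440936, 251897)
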